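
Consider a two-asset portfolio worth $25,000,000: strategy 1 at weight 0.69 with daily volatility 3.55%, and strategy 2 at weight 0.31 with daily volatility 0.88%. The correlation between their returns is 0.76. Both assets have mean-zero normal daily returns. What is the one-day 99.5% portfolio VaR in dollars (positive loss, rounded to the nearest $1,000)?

$1,715,000

σ_p² = 0.69²·3.55² + 0.31²·0.88² + 2·0.76·0.69·0.31·3.55·0.88 = 7.0902 (%²).
σ_p = √7.0902 = 2.663%.
At 99.5%, z = 2.576.
VaR = 2.576 × 2.663% = 6.860%; on $25,000,000 that is $1,715,000.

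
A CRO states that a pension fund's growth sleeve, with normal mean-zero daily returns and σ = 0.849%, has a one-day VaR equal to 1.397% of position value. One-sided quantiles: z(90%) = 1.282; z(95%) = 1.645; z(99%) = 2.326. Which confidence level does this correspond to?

95%

Implied z = VaR/σ = 1.397 / 0.849 = 1.645.
This matches z(95%) = 1.645.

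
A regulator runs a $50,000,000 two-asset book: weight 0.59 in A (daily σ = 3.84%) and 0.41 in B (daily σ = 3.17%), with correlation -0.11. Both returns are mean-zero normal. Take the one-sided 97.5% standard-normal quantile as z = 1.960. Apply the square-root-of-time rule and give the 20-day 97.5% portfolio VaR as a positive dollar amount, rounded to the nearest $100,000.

$10,900,000

σ_p = √(0.59²·3.84² + 0.41²·3.17² + 2·-0.11·0.59·0.41·3.84·3.17) = 2.485%.
σ_{20d} = 2.485% × √20 = 11.113%.
VaR = 1.960 × 11.113% = 21.781%; on $50,000,000 that is $10,890,500.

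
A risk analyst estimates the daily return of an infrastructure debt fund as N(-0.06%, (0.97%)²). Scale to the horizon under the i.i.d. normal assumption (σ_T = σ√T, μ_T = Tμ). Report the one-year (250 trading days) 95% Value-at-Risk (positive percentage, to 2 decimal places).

At 95%, z = 1.645.
σ_{250d} = 0.97% × √250 = 15.337%; μ_{250d} = 250 × -0.06% = -15.000%.
VaR = −(-15.000%) + 1.645 × 15.337% = 40.229%.

40.23%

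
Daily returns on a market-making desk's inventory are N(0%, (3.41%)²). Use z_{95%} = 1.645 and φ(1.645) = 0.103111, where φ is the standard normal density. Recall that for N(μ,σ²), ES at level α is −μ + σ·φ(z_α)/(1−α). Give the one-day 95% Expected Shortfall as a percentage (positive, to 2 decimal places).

7.03%

Tail multiplier: φ(z)/(1−α) = 0.103111 / 0.05 = 2.062.
ES = 3.41% × 2.062 = 7.031%.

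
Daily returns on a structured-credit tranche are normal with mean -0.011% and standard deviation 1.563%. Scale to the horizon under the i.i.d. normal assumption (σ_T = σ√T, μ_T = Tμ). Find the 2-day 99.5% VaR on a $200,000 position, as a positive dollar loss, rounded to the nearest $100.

$11,400

At 99.5%, z = 2.576.
σ_{2d} = 1.563% × √2 = 2.210%; μ_{2d} = 2 × -0.011% = -0.022%.
VaR = −(-0.022%) + 2.576 × 2.210% = 5.715%.
On $200,000: 0.05715 × $200,000 = $11,430.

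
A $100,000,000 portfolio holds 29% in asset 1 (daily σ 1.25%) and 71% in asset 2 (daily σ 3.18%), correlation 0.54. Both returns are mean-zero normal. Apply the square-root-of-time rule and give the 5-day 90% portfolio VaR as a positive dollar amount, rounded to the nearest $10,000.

$7,090,000

σ_p = √(0.29²·1.25² + 0.71²·3.18² + 2·0.54·0.29·0.71·1.25·3.18) = 2.472%.
σ_{5d} = 2.472% × √5 = 5.528%.
z(90%) = 1.282.
VaR = 1.282 × 5.528% = 7.087%; on $100,000,000 that is $7,087,000.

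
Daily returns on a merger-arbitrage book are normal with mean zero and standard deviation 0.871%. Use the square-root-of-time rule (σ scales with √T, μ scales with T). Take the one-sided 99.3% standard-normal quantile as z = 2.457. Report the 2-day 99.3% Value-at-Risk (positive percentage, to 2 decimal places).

σ_{2d} = 0.871% × √2 = 1.232%.
VaR = 2.457 × 1.232% = 3.027%.

3.03%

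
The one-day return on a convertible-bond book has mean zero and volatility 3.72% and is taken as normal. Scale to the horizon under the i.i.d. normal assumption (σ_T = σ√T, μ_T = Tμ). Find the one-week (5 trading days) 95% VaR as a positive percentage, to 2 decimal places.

13.68%

At 95%, z = 1.645.
σ_{5d} = 3.72% × √5 = 8.318%.
VaR = 1.645 × 8.318% = 13.683%.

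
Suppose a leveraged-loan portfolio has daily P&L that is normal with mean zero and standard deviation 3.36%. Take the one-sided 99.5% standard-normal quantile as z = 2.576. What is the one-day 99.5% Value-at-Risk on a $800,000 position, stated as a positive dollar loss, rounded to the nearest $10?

$69,240

VaR = z·σ = 2.576 × 3.36% = 8.655%.
On $800,000: 0.08655 × $800,000 = $69,240.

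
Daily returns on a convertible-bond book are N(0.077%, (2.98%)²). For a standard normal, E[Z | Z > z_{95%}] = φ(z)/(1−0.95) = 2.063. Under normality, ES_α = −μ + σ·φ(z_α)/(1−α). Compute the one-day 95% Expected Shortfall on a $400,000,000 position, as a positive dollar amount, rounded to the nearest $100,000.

ES = −(0.077%) + 2.98% × 2.063 = 6.071%.
On $400,000,000: 0.06071 × $400,000,000 = $24,284,000.

$24,300,000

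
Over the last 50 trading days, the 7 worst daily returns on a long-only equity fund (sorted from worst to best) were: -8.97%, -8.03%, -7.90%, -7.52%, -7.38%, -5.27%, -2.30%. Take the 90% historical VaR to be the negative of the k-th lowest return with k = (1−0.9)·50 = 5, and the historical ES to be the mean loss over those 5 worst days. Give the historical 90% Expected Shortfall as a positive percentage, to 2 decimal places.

7.96%

The 5 worst returns sum to -39.80%.
ES = −(-39.80%) / 5 = 7.96%.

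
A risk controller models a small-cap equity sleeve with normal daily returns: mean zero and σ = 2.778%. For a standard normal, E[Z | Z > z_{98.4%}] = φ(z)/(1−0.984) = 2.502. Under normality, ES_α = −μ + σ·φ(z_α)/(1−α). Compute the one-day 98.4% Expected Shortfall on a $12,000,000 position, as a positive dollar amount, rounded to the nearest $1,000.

$834,000

ES = 2.778% × 2.502 = 6.951%.
On $12,000,000: 0.06951 × $12,000,000 = $834,120.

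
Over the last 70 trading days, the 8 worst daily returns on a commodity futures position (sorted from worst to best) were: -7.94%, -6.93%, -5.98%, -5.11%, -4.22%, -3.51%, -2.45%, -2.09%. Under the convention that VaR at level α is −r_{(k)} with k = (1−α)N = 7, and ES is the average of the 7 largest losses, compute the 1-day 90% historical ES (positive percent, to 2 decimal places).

5.16%

The 7 worst returns sum to -36.14%.
ES = −(-36.14%) / 7 = 5.1628…% ≈ 5.16%.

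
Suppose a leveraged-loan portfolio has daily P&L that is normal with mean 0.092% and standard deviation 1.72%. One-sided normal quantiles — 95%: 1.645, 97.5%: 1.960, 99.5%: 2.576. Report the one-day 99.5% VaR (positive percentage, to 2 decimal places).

VaR = −μ + z·σ = −(0.092%) + 2.576 × 1.72% = 4.339%.

4.34%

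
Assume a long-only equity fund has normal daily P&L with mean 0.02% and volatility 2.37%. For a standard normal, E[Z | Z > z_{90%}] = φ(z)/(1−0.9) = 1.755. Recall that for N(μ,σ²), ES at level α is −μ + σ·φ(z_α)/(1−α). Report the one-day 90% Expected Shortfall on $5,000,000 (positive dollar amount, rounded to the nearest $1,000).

$207,000

ES = −(0.02%) + 2.37% × 1.755 = 4.139%.
On $5,000,000: 0.04139 × $5,000,000 = $206,950.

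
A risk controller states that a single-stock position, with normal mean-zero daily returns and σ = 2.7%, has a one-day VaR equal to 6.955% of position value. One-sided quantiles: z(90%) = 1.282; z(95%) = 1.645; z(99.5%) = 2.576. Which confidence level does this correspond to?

99.5%

Implied z = VaR/σ = 6.955 / 2.7 = 2.576.
This matches z(99.5%) = 2.576.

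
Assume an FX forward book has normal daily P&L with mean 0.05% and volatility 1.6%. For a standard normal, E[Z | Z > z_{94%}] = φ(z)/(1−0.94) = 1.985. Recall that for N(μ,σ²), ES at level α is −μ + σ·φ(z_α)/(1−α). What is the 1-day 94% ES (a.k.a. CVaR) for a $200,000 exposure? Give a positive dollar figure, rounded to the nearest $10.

$6,250

ES = −(0.05%) + 1.6% × 1.985 = 3.126%.
On $200,000: 0.03126 × $200,000 = $6,252.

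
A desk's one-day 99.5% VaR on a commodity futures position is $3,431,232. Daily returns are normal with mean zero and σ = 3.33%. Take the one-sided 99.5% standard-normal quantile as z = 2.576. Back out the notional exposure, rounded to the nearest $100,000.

VaR as a fraction of value: z·σ = 2.576 × 3.33% = 8.57808%.
Position = $3,431,232 / 0.0857808 = $40,000,000.

$40,000,000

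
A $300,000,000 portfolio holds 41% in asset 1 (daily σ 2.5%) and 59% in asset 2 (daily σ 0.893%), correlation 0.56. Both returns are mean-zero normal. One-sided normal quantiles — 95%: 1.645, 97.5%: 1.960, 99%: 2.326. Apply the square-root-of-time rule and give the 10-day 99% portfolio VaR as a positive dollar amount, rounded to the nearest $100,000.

$30,700,000

σ_p = √(0.41²·2.5² + 0.59²·0.893² + 2·0.56·0.41·0.59·2.5·0.893) = 1.390%.
σ_{10d} = 1.390% × √10 = 4.396%.
VaR = 2.326 × 4.396% = 10.225%; on $300,000,000 that is $30,675,000.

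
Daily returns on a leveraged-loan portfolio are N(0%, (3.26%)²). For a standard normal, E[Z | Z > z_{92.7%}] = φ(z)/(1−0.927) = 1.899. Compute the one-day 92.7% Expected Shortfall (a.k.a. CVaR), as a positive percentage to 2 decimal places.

ES = 3.26% × 1.899 = 6.191%.

6.19%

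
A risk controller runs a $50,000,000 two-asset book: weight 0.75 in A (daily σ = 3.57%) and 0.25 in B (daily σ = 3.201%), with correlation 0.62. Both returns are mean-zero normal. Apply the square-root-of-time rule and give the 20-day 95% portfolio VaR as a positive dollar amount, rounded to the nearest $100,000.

σ_p = √(0.75²·3.57² + 0.25²·3.201² + 2·0.62·0.75·0.25·3.57·3.201) = 3.235%.
σ_{20d} = 3.235% × √20 = 14.467%.
z(95%) = 1.645.
VaR = 1.645 × 14.467% = 23.798%; on $50,000,000 that is $11,899,000.

$11,900,000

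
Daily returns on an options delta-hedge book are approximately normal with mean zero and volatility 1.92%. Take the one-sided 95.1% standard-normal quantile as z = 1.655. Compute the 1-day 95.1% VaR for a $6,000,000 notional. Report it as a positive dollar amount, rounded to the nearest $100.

$190,700

VaR = z·σ = 1.655 × 1.92% = 3.178%.
On $6,000,000: 0.03178 × $6,000,000 = $190,680.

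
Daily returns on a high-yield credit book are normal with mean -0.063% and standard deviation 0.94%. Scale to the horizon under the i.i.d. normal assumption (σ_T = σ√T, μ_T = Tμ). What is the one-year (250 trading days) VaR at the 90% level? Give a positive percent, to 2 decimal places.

34.80%

At 90%, z = 1.282.
σ_{250d} = 0.94% × √250 = 14.863%; μ_{250d} = 250 × -0.063% = -15.750%.
VaR = −(-15.750%) + 1.282 × 14.863% = 34.804%.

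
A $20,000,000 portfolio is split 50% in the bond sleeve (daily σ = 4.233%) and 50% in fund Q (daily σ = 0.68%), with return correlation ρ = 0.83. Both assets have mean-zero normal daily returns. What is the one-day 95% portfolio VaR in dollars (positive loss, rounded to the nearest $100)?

$791,600

σ_p² = 0.5²·4.233² + 0.5²·0.68² + 2·0.83·0.5·0.5·4.233·0.68 = 5.7897 (%²).
σ_p = √5.7897 = 2.406%.
At 95%, z = 1.645.
VaR = 1.645 × 2.406% = 3.958%; on $20,000,000 that is $791,600.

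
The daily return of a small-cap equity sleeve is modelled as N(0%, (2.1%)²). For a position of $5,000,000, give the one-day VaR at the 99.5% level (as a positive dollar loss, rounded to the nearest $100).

$270,500

At 99.5% one-sided, z = 2.576.
VaR = z·σ = 2.576 × 2.1% = 5.410%.
On $5,000,000: 0.05410 × $5,000,000 = $270,500.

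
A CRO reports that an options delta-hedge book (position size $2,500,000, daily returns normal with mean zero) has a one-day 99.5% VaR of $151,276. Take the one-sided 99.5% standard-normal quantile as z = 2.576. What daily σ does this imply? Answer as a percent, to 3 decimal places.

VaR as a fraction: $151,276 / $2,500,000 = 6.051%.
σ = VaR / z = 6.051% / 2.576 = 2.349%.

2.349%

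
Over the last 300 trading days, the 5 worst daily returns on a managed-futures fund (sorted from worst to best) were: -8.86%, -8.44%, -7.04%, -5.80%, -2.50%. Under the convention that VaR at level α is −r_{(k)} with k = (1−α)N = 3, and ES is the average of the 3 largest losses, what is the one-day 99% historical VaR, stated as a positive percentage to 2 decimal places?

7.04%

k = 3; the 3rd lowest return is -7.04%, so VaR = 7.04%.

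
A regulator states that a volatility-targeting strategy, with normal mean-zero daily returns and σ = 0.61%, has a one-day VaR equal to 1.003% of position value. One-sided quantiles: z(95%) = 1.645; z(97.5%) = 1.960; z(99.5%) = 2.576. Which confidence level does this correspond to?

95%

Implied z = VaR/σ = 1.003 / 0.61 = 1.644.
This matches z(95%) = 1.645.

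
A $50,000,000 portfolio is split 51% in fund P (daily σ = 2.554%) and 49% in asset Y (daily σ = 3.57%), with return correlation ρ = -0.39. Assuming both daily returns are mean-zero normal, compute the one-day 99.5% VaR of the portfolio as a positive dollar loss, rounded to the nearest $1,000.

$2,223,000

σ_p² = 0.51²·2.554² + 0.49²·3.57² + 2·-0.39·0.51·0.49·2.554·3.57 = 2.9794 (%²).
σ_p = √2.9794 = 1.726%.
At 99.5%, z = 2.576.
VaR = 2.576 × 1.726% = 4.446%; on $50,000,000 that is $2,223,000.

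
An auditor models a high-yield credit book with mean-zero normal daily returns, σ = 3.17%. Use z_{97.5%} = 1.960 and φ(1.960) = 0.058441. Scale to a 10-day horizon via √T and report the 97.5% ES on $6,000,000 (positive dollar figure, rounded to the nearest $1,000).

$1,406,000

σ_{10d} = 3.17% × √10 = 10.024%.
ES multiplier = φ(z)/(1−α) = 0.058441/0.025 = 2.338.
ES = 10.024% × 2.338 = 23.436%; on $6,000,000: $1,406,160.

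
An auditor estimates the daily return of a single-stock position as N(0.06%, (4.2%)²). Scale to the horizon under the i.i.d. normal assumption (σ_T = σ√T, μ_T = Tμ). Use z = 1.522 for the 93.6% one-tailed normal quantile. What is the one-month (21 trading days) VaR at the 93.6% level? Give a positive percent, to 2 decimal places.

σ_{21d} = 4.2% × √21 = 19.247%; μ_{21d} = 21 × 0.06% = 1.260%.
VaR = −(1.260%) + 1.522 × 19.247% = 28.034%.

28.03%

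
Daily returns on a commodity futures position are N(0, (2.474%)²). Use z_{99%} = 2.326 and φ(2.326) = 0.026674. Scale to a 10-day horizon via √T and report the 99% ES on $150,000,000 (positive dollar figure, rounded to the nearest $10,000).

$31,300,000

σ_{10d} = 2.474% × √10 = 7.823%.
ES multiplier = φ(z)/(1−α) = 0.026674/0.01 = 2.667.
ES = 7.823% × 2.667 = 20.864%; on $150,000,000: $31,296,000.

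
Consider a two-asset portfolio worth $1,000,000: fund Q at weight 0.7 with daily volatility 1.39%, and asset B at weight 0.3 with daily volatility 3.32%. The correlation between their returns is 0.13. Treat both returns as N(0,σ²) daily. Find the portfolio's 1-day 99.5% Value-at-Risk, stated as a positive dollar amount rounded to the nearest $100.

$38,100

σ_p² = 0.7²·1.39² + 0.3²·3.32² + 2·0.13·0.7·0.3·1.39·3.32 = 2.1907 (%²).
σ_p = √2.1907 = 1.480%.
At 99.5%, z = 2.576.
VaR = 2.576 × 1.480% = 3.812%; on $1,000,000 that is $38,120.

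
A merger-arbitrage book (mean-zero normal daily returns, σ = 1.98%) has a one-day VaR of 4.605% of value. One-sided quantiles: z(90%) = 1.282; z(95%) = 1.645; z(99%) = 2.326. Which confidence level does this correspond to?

99%

Implied z = VaR/σ = 4.605 / 1.98 = 2.326.
This matches z(99%) = 2.326.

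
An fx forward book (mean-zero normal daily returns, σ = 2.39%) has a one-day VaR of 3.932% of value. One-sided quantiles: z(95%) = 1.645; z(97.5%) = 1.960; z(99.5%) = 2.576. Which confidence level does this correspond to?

95%

Implied z = VaR/σ = 3.932 / 2.39 = 1.645.
This matches z(95%) = 1.645.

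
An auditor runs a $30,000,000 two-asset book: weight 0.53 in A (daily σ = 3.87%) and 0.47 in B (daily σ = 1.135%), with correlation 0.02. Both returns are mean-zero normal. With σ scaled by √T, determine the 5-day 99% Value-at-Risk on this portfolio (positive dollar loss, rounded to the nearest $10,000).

$3,320,000

σ_p = √(0.53²·3.87² + 0.47²·1.135² + 2·0.02·0.53·0.47·3.87·1.135) = 2.130%.
σ_{5d} = 2.130% × √5 = 4.763%.
z(99%) = 2.326.
VaR = 2.326 × 4.763% = 11.079%; on $30,000,000 that is $3,323,700.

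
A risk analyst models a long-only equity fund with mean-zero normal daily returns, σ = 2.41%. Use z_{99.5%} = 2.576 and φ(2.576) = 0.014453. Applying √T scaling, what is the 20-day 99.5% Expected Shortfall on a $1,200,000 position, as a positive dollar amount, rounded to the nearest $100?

$373,900

σ_{20d} = 2.41% × √20 = 10.778%.
ES multiplier = φ(z)/(1−α) = 0.014453/0.005 = 2.891.
ES = 10.778% × 2.891 = 31.159%; on $1,200,000: $373,908.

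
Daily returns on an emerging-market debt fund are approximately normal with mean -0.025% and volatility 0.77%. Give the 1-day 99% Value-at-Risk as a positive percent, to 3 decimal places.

At 99% one-sided, z = 2.326.
VaR = −μ + z·σ = −(-0.025%) + 2.326 × 0.77% = 1.816%.

1.816%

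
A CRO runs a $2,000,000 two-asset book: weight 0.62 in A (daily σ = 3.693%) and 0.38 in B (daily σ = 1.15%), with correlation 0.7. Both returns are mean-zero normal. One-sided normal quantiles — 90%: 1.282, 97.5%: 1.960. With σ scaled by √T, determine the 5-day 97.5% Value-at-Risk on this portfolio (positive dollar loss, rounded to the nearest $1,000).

$229,000

σ_p = √(0.62²·3.693² + 0.38²·1.15² + 2·0.7·0.62·0.38·3.693·1.15) = 2.614%.
σ_{5d} = 2.614% × √5 = 5.845%.
VaR = 1.960 × 5.845% = 11.456%; on $2,000,000 that is $229,120.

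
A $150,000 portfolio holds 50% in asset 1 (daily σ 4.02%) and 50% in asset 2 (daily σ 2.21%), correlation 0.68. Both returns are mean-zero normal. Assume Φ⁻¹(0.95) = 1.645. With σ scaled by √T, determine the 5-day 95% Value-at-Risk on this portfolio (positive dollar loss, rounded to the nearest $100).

$15,900

σ_p = √(0.5²·4.02² + 0.5²·2.21² + 2·0.68·0.5·0.5·4.02·2.21) = 2.878%.
σ_{5d} = 2.878% × √5 = 6.435%.
VaR = 1.645 × 6.435% = 10.586%; on $150,000 that is $15,879.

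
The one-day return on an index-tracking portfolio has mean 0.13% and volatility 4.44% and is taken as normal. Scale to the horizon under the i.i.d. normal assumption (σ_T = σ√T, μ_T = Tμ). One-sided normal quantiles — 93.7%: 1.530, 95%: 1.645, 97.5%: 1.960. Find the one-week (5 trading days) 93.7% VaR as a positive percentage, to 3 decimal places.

14.540%

σ_{5d} = 4.44% × √5 = 9.928%; μ_{5d} = 5 × 0.13% = 0.650%.
VaR = −(0.650%) + 1.530 × 9.928% = 14.540%.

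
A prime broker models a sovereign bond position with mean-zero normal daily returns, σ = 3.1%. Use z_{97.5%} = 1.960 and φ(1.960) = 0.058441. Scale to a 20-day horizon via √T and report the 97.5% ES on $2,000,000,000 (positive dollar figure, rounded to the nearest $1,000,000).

σ_{20d} = 3.1% × √20 = 13.864%.
ES multiplier = φ(z)/(1−α) = 0.058441/0.025 = 2.338.
ES = 13.864% × 2.338 = 32.414%; on $2,000,000,000: $648,280,000.

$648,000,000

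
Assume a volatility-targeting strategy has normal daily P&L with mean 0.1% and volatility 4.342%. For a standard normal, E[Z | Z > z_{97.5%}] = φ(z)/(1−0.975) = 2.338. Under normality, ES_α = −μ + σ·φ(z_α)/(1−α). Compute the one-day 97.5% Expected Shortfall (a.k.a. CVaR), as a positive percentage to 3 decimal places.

10.052%

ES = −(0.1%) + 4.342% × 2.338 = 10.052%.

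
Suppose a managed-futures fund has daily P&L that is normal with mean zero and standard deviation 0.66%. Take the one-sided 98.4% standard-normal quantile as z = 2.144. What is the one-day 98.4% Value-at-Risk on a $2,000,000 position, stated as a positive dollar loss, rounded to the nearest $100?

$28,300

VaR = z·σ = 2.144 × 0.66% = 1.415%.
On $2,000,000: 0.01415 × $2,000,000 = $28,300.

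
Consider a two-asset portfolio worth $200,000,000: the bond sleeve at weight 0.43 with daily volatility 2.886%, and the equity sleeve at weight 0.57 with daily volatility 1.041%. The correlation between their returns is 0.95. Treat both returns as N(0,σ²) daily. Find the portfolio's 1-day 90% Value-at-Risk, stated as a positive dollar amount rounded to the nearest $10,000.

$4,650,000

σ_p² = 0.43²·2.886² + 0.57²·1.041² + 2·0.95·0.43·0.57·2.886·1.041 = 3.2912 (%²).
σ_p = √3.2912 = 1.814%.
At 90%, z = 1.282.
VaR = 1.282 × 1.814% = 2.326%; on $200,000,000 that is $4,652,000.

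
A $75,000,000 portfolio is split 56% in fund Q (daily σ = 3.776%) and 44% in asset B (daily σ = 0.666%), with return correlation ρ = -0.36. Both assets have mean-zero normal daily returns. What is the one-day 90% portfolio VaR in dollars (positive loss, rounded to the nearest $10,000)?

σ_p² = 0.56²·3.776² + 0.44²·0.666² + 2·-0.36·0.56·0.44·3.776·0.666 = 4.1111 (%²).
σ_p = √4.1111 = 2.028%.
At 90%, z = 1.282.
VaR = 1.282 × 2.028% = 2.600%; on $75,000,000 that is $1,950,000.

$1,950,000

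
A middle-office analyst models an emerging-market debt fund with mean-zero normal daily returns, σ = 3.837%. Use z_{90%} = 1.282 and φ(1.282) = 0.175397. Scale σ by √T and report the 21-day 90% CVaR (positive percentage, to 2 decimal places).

30.84%

σ_{21d} = 3.837% × √21 = 17.583%.
ES multiplier = φ(z)/(1−α) = 0.175397/0.1 = 1.754.
ES = 17.583% × 1.754 = 30.841%.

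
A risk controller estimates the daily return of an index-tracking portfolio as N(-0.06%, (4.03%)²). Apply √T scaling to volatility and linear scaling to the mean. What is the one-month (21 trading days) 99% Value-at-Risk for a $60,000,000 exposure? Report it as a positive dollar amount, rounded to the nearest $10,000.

$26,530,000

At 99%, z = 2.326.
σ_{21d} = 4.03% × √21 = 18.468%; μ_{21d} = 21 × -0.06% = -1.260%.
VaR = −(-1.260%) + 2.326 × 18.468% = 44.217%.
On $60,000,000: 0.44217 × $60,000,000 = $26,530,200.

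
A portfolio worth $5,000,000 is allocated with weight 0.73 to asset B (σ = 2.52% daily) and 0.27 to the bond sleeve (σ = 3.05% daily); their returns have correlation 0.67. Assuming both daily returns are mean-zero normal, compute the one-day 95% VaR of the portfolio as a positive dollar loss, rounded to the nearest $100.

$203,000

σ_p² = 0.73²·2.52² + 0.27²·3.05² + 2·0.67·0.73·0.27·2.52·3.05 = 6.0923 (%²).
σ_p = √6.0923 = 2.468%.
At 95%, z = 1.645.
VaR = 1.645 × 2.468% = 4.060%; on $5,000,000 that is $203,000.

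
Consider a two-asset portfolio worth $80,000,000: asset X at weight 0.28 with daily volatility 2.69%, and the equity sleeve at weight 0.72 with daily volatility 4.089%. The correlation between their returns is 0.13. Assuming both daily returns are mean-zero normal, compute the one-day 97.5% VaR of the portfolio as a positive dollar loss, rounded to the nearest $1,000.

$4,911,000

σ_p² = 0.28²·2.69² + 0.72²·4.089² + 2·0.13·0.28·0.72·2.69·4.089 = 9.8115 (%²).
σ_p = √9.8115 = 3.132%.
At 97.5%, z = 1.960.
VaR = 1.960 × 3.132% = 6.139%; on $80,000,000 that is $4,911,200.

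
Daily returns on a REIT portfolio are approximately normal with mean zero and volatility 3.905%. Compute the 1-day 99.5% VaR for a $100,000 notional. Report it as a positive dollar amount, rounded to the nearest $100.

$10,100

At 99.5% one-sided, z = 2.576.
VaR = z·σ = 2.576 × 3.905% = 10.059%.
On $100,000: 0.10059 × $100,000 = $10,059.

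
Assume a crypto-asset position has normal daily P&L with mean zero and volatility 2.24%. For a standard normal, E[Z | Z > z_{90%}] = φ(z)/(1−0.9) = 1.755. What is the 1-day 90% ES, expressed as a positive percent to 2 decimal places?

ES = 2.24% × 1.755 = 3.931%.

3.93%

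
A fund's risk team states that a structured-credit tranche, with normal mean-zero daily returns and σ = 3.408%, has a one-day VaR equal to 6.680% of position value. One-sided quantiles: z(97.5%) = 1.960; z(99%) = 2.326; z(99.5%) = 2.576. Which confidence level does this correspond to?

97.5%

Implied z = VaR/σ = 6.680 / 3.408 = 1.960.
This matches z(97.5%) = 1.960.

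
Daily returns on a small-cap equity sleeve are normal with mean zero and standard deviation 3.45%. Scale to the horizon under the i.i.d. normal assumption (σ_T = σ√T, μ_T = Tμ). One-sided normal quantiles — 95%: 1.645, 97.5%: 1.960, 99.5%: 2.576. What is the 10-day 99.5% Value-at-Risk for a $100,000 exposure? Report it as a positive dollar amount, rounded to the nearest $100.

σ_{10d} = 3.45% × √10 = 10.910%.
VaR = 2.576 × 10.910% = 28.104%.
On $100,000: 0.28104 × $100,000 = $28,104.

$28,100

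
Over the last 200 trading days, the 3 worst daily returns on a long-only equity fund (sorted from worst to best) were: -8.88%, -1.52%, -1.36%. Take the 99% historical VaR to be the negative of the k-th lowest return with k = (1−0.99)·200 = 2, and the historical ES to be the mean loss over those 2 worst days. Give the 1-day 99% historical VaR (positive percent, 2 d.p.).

k = 2; the 2nd lowest return is -1.52%, so VaR = 1.52%.

1.52%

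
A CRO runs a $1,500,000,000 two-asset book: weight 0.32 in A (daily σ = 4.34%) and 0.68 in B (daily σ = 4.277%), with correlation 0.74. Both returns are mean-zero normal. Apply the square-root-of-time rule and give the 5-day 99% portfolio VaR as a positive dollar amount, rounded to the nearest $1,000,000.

$316,000,000

σ_p = √(0.32²·4.34² + 0.68²·4.277² + 2·0.74·0.32·0.68·4.34·4.277) = 4.045%.
σ_{5d} = 4.045% × √5 = 9.045%.
z(99%) = 2.326.
VaR = 2.326 × 9.045% = 21.039%; on $1,500,000,000 that is $315,585,000.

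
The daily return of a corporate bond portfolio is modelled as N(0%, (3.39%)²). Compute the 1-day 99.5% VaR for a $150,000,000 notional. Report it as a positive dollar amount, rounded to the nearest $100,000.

$13,100,000

At 99.5% one-sided, z = 2.576.
VaR = z·σ = 2.576 × 3.39% = 8.733%.
On $150,000,000: 0.08733 × $150,000,000 = $13,099,500.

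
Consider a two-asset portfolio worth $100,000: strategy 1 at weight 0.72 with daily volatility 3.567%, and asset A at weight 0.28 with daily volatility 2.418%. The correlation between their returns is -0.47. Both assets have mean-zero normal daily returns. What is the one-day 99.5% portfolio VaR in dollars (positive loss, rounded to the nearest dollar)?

σ_p² = 0.72²·3.567² + 0.28²·2.418² + 2·-0.47·0.72·0.28·3.567·2.418 = 5.4198 (%²).
σ_p = √5.4198 = 2.328%.
At 99.5%, z = 2.576.
VaR = 2.576 × 2.328% = 5.997%; on $100,000 that is $5,997.

$5,997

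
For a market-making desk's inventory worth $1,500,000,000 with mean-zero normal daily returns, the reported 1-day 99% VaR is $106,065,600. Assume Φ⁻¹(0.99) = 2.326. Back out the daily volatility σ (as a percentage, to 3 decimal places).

VaR as a fraction: $106,065,600 / $1,500,000,000 = 7.071%.
σ = VaR / z = 7.071% / 2.326 = 3.040%.

3.040%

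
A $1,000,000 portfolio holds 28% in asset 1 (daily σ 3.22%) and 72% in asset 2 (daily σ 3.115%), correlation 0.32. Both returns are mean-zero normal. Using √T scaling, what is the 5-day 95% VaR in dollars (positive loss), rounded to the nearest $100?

$98,300

σ_p = √(0.28²·3.22² + 0.72²·3.115² + 2·0.32·0.28·0.72·3.22·3.115) = 2.672%.
σ_{5d} = 2.672% × √5 = 5.975%.
z(95%) = 1.645.
VaR = 1.645 × 5.975% = 9.829%; on $1,000,000 that is $98,290.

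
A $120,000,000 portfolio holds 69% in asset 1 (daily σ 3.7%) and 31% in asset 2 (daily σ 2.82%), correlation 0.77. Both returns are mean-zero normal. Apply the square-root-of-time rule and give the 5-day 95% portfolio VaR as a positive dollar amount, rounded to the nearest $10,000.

σ_p = √(0.69²·3.7² + 0.31²·2.82² + 2·0.77·0.69·0.31·3.7·2.82) = 3.274%.
σ_{5d} = 3.274% × √5 = 7.321%.
z(95%) = 1.645.
VaR = 1.645 × 7.321% = 12.043%; on $120,000,000 that is $14,451,600.

$14,450,000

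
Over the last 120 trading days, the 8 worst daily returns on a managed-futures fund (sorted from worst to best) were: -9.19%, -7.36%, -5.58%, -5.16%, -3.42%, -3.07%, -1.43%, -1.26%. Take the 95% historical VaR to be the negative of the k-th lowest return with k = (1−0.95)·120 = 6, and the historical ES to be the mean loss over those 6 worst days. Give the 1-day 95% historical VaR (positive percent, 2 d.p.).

3.07%

k = 6; the 6th lowest return is -3.07%, so VaR = 3.07%.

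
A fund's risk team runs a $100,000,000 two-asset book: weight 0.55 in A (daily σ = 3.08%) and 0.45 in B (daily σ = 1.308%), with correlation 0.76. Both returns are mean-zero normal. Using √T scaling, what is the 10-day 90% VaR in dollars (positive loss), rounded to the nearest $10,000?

σ_p = √(0.55²·3.08² + 0.45²·1.308² + 2·0.76·0.55·0.45·3.08·1.308) = 2.175%.
σ_{10d} = 2.175% × √10 = 6.878%.
z(90%) = 1.282.
VaR = 1.282 × 6.878% = 8.818%; on $100,000,000 that is $8,818,000.

$8,820,000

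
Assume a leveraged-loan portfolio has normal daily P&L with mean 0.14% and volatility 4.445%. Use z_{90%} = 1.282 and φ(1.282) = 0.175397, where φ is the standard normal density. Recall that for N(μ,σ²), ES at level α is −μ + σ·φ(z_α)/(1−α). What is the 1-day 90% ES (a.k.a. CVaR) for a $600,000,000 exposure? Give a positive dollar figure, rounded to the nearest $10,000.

Tail multiplier: φ(z)/(1−α) = 0.175397 / 0.1 = 1.754.
ES = −(0.14%) + 4.445% × 1.754 = 7.657%.
On $600,000,000: 0.07657 × $600,000,000 = $45,942,000.

$45,940,000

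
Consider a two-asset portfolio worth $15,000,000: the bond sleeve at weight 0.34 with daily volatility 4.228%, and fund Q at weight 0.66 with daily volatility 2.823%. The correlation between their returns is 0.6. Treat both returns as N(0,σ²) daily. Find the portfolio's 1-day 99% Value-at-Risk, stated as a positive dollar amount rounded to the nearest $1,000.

σ_p² = 0.34²·4.228² + 0.66²·2.823² + 2·0.6·0.34·0.66·4.228·2.823 = 8.7519 (%²).
σ_p = √8.7519 = 2.958%.
At 99%, z = 2.326.
VaR = 2.326 × 2.958% = 6.880%; on $15,000,000 that is $1,032,000.

$1,032,000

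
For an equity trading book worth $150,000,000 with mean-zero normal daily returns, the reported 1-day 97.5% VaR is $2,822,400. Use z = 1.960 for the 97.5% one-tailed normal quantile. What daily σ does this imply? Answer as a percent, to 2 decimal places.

0.96%

VaR as a fraction: $2,822,400 / $150,000,000 = 1.882%.
σ = VaR / z = 1.882% / 1.960 = 0.960%.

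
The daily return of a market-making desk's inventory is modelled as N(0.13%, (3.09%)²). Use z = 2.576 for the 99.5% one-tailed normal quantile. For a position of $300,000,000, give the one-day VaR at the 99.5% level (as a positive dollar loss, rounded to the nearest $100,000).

VaR = −μ + z·σ = −(0.13%) + 2.576 × 3.09% = 7.830%.
On $300,000,000: 0.07830 × $300,000,000 = $23,490,000.

$23,500,000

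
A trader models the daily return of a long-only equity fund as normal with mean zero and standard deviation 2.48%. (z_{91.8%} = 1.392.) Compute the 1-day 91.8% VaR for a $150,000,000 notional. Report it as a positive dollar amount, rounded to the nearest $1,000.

VaR = z·σ = 1.392 × 2.48% = 3.452%.
On $150,000,000: 0.03452 × $150,000,000 = $5,178,000.

$5,178,000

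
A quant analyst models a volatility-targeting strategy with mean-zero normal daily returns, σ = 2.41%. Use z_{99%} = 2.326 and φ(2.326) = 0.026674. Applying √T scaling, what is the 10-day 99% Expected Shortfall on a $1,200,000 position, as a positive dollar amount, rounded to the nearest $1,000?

σ_{10d} = 2.41% × √10 = 7.621%.
ES multiplier = φ(z)/(1−α) = 0.026674/0.01 = 2.667.
ES = 7.621% × 2.667 = 20.325%; on $1,200,000: $243,900.

$244,000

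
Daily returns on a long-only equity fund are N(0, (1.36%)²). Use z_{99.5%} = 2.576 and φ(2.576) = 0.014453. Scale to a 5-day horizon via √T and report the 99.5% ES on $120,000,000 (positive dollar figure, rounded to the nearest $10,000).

σ_{5d} = 1.36% × √5 = 3.041%.
ES multiplier = φ(z)/(1−α) = 0.014453/0.005 = 2.891.
ES = 3.041% × 2.891 = 8.792%; on $120,000,000: $10,550,400.

$10,550,000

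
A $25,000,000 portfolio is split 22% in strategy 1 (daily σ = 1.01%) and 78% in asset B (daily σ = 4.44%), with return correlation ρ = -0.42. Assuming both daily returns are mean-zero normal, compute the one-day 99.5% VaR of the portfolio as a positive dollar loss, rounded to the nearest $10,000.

σ_p² = 0.22²·1.01² + 0.78²·4.44² + 2·-0.42·0.22·0.78·1.01·4.44 = 11.3967 (%²).
σ_p = √11.3967 = 3.376%.
At 99.5%, z = 2.576.
VaR = 2.576 × 3.376% = 8.697%; on $25,000,000 that is $2,174,250.

$2,170,000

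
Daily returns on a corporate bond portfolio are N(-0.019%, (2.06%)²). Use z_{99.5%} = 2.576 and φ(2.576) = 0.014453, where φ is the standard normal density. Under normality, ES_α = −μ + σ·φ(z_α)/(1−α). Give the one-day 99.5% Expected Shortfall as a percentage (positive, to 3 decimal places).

5.974%

Tail multiplier: φ(z)/(1−α) = 0.014453 / 0.005 = 2.891.
ES = −(-0.019%) + 2.06% × 2.891 = 5.974%.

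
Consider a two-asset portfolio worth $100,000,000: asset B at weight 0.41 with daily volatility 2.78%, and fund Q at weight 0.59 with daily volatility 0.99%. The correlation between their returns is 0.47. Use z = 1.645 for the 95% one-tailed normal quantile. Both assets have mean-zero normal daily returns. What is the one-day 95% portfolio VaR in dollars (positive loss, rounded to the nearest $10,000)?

$2,480,000

σ_p² = 0.41²·2.78² + 0.59²·0.99² + 2·0.47·0.41·0.59·2.78·0.99 = 2.2661 (%²).
σ_p = √2.2661 = 1.505%.
VaR = 1.645 × 1.505% = 2.476%; on $100,000,000 that is $2,476,000.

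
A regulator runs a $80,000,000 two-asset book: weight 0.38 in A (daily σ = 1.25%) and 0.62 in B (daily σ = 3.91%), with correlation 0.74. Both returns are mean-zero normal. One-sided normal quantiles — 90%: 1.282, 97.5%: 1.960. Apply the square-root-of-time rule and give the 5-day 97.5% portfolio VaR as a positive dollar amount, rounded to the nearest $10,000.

$9,800,000

σ_p = √(0.38²·1.25² + 0.62²·3.91² + 2·0.74·0.38·0.62·1.25·3.91) = 2.794%.
σ_{5d} = 2.794% × √5 = 6.248%.
VaR = 1.960 × 6.248% = 12.246%; on $80,000,000 that is $9,796,800.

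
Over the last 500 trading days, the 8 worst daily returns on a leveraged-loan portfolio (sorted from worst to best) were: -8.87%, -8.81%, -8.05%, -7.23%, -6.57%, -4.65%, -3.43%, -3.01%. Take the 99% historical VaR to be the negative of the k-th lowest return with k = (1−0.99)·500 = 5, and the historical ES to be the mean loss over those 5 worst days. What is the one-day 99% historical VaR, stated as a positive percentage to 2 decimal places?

k = 5; the 5th lowest return is -6.57%, so VaR = 6.57%.

6.57%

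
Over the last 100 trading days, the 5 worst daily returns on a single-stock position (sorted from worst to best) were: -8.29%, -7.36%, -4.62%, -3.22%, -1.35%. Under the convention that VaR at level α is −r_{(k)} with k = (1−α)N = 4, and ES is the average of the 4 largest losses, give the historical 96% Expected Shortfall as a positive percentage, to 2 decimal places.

The 4 worst returns sum to -23.49%.
ES = −(-23.49%) / 4 = 5.8725% ≈ 5.87%.

5.87%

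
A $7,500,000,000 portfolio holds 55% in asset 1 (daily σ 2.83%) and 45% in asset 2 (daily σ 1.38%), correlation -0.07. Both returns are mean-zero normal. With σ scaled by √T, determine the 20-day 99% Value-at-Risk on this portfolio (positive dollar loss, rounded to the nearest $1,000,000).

$1,276,000,000

σ_p = √(0.55²·2.83² + 0.45²·1.38² + 2·-0.07·0.55·0.45·2.83·1.38) = 1.635%.
σ_{20d} = 1.635% × √20 = 7.312%.
z(99%) = 2.326.
VaR = 2.326 × 7.312% = 17.008%; on $7,500,000,000 that is $1,275,600,000.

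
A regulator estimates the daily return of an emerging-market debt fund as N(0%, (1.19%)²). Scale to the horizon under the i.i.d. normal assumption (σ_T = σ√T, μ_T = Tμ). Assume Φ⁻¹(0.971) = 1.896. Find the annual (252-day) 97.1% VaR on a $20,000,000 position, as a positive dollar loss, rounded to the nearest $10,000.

σ_{252d} = 1.19% × √252 = 18.891%.
VaR = 1.896 × 18.891% = 35.817%.
On $20,000,000: 0.35817 × $20,000,000 = $7,163,400.

$7,160,000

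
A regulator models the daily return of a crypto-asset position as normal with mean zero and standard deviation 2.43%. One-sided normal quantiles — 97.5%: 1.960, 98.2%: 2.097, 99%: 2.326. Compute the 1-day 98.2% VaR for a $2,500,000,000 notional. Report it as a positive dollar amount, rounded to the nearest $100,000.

$127,400,000

VaR = z·σ = 2.097 × 2.43% = 5.096%.
On $2,500,000,000: 0.05096 × $2,500,000,000 = $127,400,000.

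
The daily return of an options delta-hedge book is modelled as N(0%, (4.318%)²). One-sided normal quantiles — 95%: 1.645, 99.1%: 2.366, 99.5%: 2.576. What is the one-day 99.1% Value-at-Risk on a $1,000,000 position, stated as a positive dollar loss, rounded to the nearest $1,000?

VaR = z·σ = 2.366 × 4.318% = 10.216%.
On $1,000,000: 0.10216 × $1,000,000 = $102,160.

$102,000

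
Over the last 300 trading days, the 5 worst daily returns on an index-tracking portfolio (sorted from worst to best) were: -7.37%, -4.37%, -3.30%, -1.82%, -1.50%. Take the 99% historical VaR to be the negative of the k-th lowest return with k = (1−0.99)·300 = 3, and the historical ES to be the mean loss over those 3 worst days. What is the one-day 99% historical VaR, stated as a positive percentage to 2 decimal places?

k = 3; the 3rd lowest return is -3.30%, so VaR = 3.30%.

3.30%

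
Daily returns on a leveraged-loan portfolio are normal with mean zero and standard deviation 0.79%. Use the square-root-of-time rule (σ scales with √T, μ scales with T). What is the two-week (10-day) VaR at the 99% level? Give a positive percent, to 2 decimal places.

5.81%

At 99%, z = 2.326.
σ_{10d} = 0.79% × √10 = 2.498%.
VaR = 2.326 × 2.498% = 5.810%.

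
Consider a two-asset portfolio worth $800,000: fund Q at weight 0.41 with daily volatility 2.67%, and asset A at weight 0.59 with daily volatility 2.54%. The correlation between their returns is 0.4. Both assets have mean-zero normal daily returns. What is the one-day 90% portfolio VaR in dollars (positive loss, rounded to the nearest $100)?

σ_p² = 0.41²·2.67² + 0.59²·2.54² + 2·0.4·0.41·0.59·2.67·2.54 = 4.7566 (%²).
σ_p = √4.7566 = 2.181%.
At 90%, z = 1.282.
VaR = 1.282 × 2.181% = 2.796%; on $800,000 that is $22,368.

$22,400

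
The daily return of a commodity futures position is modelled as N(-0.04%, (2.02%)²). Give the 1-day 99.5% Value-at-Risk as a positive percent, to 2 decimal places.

At 99.5% one-sided, z = 2.576.
VaR = −μ + z·σ = −(-0.04%) + 2.576 × 2.02% = 5.244%.

5.24%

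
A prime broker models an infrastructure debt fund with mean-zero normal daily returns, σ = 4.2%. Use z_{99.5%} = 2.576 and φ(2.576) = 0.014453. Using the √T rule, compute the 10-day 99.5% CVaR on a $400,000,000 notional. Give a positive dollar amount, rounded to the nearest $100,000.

σ_{10d} = 4.2% × √10 = 13.282%.
ES multiplier = φ(z)/(1−α) = 0.014453/0.005 = 2.891.
ES = 13.282% × 2.891 = 38.398%; on $400,000,000: $153,592,000.

$153,600,000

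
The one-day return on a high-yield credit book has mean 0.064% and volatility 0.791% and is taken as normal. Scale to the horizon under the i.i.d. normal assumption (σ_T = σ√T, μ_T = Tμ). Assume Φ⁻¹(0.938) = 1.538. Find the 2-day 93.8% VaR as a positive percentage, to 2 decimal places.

σ_{2d} = 0.791% × √2 = 1.119%; μ_{2d} = 2 × 0.064% = 0.128%.
VaR = −(0.128%) + 1.538 × 1.119% = 1.593%.

1.59%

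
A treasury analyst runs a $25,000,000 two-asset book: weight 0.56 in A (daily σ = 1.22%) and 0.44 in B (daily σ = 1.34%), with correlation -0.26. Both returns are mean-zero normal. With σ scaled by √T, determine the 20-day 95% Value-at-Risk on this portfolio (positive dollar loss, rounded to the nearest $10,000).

σ_p = √(0.56²·1.22² + 0.44²·1.34² + 2·-0.26·0.56·0.44·1.22·1.34) = 0.778%.
σ_{20d} = 0.778% × √20 = 3.479%.
z(95%) = 1.645.
VaR = 1.645 × 3.479% = 5.723%; on $25,000,000 that is $1,430,750.

$1,430,000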